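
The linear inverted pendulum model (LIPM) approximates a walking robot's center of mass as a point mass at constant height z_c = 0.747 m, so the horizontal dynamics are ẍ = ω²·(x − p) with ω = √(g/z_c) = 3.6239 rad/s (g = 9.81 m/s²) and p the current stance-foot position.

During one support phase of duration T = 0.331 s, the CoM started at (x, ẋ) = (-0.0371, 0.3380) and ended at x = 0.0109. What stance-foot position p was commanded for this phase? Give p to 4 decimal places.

ωT = 3.6239·0.331 = 1.199511; cosh(ωT) = 1.809918, sinh(ωT) = 1.508576
x(T) = p + (x₀−p)·cosh(ωT) + (ẋ₀/ω)·sinh(ωT) ⇒ p·(1 − cosh) = x(T) − x₀·cosh − (ẋ₀/ω)·sinh
numerator   = 0.0109 − (-0.0371)·1.809918 − (0.3380/3.6239)·1.508576 = -0.062656
denominator = 1 − 1.809918 = -0.809918
p = -0.062656 / -0.809918 = 0.0774

p = 0.0774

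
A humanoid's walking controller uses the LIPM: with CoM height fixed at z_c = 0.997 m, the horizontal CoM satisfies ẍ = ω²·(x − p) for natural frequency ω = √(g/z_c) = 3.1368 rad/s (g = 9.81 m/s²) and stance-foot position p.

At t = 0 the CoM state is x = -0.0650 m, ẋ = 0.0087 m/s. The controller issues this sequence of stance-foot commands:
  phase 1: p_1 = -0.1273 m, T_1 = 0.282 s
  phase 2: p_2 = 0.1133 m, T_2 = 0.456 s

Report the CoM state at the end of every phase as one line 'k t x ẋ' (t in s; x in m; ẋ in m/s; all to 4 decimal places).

1 0.2820 -0.0362 0.2086
2 0.7380 -0.0860 -0.4631

phase 1: p=-0.1273, T=0.282, ωT=0.884578, cosh=1.417425, sinh=1.004536; start (x,ẋ)=(-0.065000, 0.008700) → end (x,ẋ)=(-0.036208, 0.208641)
phase 2: p=0.1133, T=0.456, ωT=1.430381, cosh=2.209754, sinh=1.970536; start (x,ẋ)=(-0.036208, 0.208641) → end (x,ẋ)=(-0.086009, -0.463093)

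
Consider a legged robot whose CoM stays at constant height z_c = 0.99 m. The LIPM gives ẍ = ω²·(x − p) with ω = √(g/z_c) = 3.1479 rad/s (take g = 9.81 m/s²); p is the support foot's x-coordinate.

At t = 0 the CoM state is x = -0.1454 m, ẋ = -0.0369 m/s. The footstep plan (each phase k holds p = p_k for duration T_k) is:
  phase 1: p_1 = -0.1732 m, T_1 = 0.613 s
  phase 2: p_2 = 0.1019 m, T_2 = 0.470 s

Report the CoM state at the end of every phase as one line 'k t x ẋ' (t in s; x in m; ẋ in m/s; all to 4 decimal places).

1 0.6130 -0.1150 0.1653
2 1.0830 -0.2896 -1.0394

phase 1: p=-0.1732, T=0.613, ωT=1.929663, cosh=3.516192, sinh=3.370995; start (x,ẋ)=(-0.145400, -0.036900) → end (x,ẋ)=(-0.114965, 0.165254)
phase 2: p=0.1019, T=0.470, ωT=1.479513, cosh=2.309278, sinh=2.081529; start (x,ẋ)=(-0.114965, 0.165254) → end (x,ẋ)=(-0.289629, -1.039379)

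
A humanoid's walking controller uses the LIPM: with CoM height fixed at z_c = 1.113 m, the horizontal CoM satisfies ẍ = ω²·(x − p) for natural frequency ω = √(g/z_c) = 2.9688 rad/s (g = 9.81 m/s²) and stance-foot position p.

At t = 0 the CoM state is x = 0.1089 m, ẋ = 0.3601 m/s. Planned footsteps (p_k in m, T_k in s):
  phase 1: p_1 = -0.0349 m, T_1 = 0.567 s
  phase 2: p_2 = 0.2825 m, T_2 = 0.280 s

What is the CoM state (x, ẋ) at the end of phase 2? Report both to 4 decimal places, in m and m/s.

phase 1: p=-0.0349, T=0.567, ωT=1.683310, cosh=2.784551, sinh=2.598793; start (x,ẋ)=(0.108900, 0.360100) → end (x,ẋ)=(0.680738, 2.112176)
phase 2: p=0.2825, T=0.280, ωT=0.831264, cosh=1.365859, sinh=0.930360; start (x,ẋ)=(0.680738, 2.112176) → end (x,ẋ)=(1.488350, 3.984891)

x = 1.4883, ẋ = 3.9849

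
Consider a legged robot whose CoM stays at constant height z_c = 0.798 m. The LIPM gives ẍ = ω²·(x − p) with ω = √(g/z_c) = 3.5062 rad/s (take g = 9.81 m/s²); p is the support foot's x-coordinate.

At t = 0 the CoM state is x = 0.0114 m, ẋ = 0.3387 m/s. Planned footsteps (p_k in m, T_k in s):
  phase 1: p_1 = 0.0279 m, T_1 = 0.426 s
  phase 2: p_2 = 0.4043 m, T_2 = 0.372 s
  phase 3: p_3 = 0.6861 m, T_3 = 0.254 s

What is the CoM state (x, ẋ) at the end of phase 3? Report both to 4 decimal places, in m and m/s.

x = 0.1742, ẋ = -1.2324

phase 1: p=0.0279, T=0.426, ωT=1.493641, cosh=2.338917, sinh=2.114364; start (x,ẋ)=(0.011400, 0.338700) → end (x,ẋ)=(0.193556, 0.669871)
phase 2: p=0.4043, T=0.372, ωT=1.304306, cosh=1.978246, sinh=1.706886; start (x,ẋ)=(0.193556, 0.669871) → end (x,ẋ)=(0.313502, 0.063933)
phase 3: p=0.6861, T=0.254, ωT=0.890575, cosh=1.423475, sinh=1.013055; start (x,ẋ)=(0.313502, 0.063933) → end (x,ẋ)=(0.174189, -1.232449)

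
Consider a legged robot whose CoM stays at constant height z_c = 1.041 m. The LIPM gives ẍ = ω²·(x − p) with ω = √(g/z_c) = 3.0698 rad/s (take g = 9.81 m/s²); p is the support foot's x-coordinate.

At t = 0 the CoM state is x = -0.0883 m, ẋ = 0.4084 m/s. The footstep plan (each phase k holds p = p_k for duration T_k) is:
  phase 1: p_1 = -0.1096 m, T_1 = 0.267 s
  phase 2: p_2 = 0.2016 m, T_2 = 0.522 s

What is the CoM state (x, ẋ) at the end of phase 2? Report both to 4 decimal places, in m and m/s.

phase 1: p=-0.1096, T=0.267, ωT=0.819637, cosh=1.355133, sinh=0.914542; start (x,ẋ)=(-0.088300, 0.408400) → end (x,ẋ)=(0.040933, 0.613235)
phase 2: p=0.2016, T=0.522, ωT=1.602436, cosh=2.583258, sinh=2.381853; start (x,ẋ)=(0.040933, 0.613235) → end (x,ẋ)=(0.262364, 0.409379)

x = 0.2624, ẋ = 0.4094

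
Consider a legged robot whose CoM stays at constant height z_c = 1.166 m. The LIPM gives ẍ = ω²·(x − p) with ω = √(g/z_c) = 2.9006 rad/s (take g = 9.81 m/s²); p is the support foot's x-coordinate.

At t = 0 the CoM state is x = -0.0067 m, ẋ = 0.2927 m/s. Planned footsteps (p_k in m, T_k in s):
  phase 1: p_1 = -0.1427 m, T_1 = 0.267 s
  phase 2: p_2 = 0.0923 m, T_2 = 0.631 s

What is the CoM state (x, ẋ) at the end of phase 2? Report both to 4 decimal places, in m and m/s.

x = 0.9445, ẋ = 2.5737

phase 1: p=-0.1427, T=0.267, ωT=0.774460, cosh=1.315187, sinh=0.854234; start (x,ẋ)=(-0.006700, 0.292700) → end (x,ẋ)=(0.122366, 0.721935)
phase 2: p=0.0923, T=0.631, ωT=1.830279, cosh=3.197996, sinh=3.037627; start (x,ẋ)=(0.122366, 0.721935) → end (x,ẋ)=(0.944492, 2.573657)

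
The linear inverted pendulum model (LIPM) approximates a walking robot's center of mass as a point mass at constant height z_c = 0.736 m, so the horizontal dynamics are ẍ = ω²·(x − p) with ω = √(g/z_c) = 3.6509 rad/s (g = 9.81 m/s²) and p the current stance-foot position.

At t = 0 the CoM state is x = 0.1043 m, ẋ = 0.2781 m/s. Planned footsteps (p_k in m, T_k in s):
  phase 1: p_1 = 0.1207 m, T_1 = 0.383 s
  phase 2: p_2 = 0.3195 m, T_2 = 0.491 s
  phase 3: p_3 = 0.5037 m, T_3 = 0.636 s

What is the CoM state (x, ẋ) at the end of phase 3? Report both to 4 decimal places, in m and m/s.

phase 1: p=0.1207, T=0.383, ωT=1.398295, cosh=2.147654, sinh=1.900636; start (x,ẋ)=(0.104300, 0.278100) → end (x,ẋ)=(0.230256, 0.483462)
phase 2: p=0.3195, T=0.491, ωT=1.792592, cosh=3.085762, sinh=2.919234; start (x,ẋ)=(0.230256, 0.483462) → end (x,ẋ)=(0.430686, 0.540699)
phase 3: p=0.5037, T=0.636, ωT=2.321972, cosh=5.146922, sinh=5.048842; start (x,ẋ)=(0.430686, 0.540699) → end (x,ẋ)=(0.875639, 1.437088)

x = 0.8756, ẋ = 1.4371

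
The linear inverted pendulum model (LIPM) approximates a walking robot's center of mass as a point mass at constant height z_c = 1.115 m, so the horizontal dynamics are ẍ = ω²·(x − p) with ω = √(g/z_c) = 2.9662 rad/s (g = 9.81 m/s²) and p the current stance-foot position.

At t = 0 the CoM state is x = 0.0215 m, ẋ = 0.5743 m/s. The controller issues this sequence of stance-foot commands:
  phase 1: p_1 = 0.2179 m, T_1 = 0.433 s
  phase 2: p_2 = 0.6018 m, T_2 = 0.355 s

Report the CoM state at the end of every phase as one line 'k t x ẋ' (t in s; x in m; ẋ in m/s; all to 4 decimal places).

1 0.4330 0.1589 0.1452
2 0.7880 -0.0486 -1.4202

phase 1: p=0.2179, T=0.433, ωT=1.284365, cosh=1.944599, sinh=1.667773; start (x,ẋ)=(0.021500, 0.574300) → end (x,ẋ)=(0.158886, 0.145203)
phase 2: p=0.6018, T=0.355, ωT=1.053001, cosh=1.607564, sinh=1.258675; start (x,ẋ)=(0.158886, 0.145203) → end (x,ẋ)=(-0.048597, -1.420189)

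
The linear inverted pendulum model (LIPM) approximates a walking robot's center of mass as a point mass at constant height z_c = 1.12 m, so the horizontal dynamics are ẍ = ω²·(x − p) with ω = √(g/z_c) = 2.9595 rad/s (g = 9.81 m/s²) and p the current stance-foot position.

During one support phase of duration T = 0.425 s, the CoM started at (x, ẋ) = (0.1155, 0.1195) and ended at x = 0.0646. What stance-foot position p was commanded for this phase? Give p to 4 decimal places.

p = 0.2445

ωT = 2.9595·0.425 = 1.257787; cosh(ωT) = 1.900956, sinh(ωT) = 1.616674
x(T) = p + (x₀−p)·cosh(ωT) + (ẋ₀/ω)·sinh(ωT) ⇒ p·(1 − cosh) = x(T) − x₀·cosh − (ẋ₀/ω)·sinh
numerator   = 0.0646 − (0.1155)·1.900956 − (0.1195/2.9595)·1.616674 = -0.220239
denominator = 1 − 1.900956 = -0.900956
p = -0.220239 / -0.900956 = 0.2445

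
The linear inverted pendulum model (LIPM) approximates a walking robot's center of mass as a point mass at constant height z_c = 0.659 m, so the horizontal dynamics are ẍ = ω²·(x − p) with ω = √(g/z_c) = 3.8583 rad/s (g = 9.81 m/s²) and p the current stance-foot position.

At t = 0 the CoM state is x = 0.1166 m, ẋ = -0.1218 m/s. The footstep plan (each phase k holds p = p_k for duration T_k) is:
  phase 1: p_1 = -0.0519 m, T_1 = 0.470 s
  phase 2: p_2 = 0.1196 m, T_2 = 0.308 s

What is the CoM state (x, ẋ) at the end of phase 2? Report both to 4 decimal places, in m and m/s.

x = 1.1946, ẋ = 4.3111

phase 1: p=-0.0519, T=0.470, ωT=1.813401, cosh=3.147181, sinh=2.984083; start (x,ẋ)=(0.116600, -0.121800) → end (x,ẋ)=(0.384198, 1.556696)
phase 2: p=0.1196, T=0.308, ωT=1.188356, cosh=1.793202, sinh=1.488481; start (x,ẋ)=(0.384198, 1.556696) → end (x,ẋ)=(1.194630, 4.311056)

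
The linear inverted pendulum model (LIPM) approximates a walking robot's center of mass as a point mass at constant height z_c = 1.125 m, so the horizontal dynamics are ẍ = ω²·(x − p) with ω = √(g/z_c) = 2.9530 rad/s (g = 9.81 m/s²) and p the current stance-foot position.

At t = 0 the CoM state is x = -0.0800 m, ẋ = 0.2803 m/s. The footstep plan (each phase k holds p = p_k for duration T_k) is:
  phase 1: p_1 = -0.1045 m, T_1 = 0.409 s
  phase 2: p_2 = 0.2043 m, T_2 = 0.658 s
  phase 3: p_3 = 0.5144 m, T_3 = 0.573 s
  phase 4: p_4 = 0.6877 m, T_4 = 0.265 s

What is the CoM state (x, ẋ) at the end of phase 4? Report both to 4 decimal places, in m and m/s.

x = 2.3652, ẋ = 5.2766

phase 1: p=-0.1045, T=0.409, ωT=1.207777, cosh=1.822450, sinh=1.523589; start (x,ẋ)=(-0.080000, 0.280300) → end (x,ẋ)=(0.084770, 0.621062)
phase 2: p=0.2043, T=0.658, ωT=1.943074, cosh=3.561719, sinh=3.418456; start (x,ẋ)=(0.084770, 0.621062) → end (x,ẋ)=(0.497521, 1.005425)
phase 3: p=0.5144, T=0.573, ωT=1.692069, cosh=2.807422, sinh=2.623284; start (x,ẋ)=(0.497521, 1.005425) → end (x,ẋ)=(1.360179, 2.691901)
phase 4: p=0.6877, T=0.265, ωT=0.782545, cosh=1.322136, sinh=0.864895; start (x,ẋ)=(1.360179, 2.691901) → end (x,ẋ)=(2.365231, 5.276594)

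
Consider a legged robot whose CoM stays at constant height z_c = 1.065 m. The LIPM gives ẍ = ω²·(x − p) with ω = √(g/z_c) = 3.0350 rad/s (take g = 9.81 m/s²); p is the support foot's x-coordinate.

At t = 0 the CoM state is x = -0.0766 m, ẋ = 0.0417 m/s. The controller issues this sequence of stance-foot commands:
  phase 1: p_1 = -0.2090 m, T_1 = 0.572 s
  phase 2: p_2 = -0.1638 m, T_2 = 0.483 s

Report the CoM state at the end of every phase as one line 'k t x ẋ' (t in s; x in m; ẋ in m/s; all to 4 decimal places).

1 0.5720 0.2161 1.2267
2 1.0550 1.5315 5.1624

phase 1: p=-0.2090, T=0.572, ωT=1.736020, cosh=2.925467, sinh=2.749246; start (x,ẋ)=(-0.076600, 0.041700) → end (x,ẋ)=(0.216106, 1.226733)
phase 2: p=-0.1638, T=0.483, ωT=1.465905, cosh=2.281165, sinh=2.050296; start (x,ẋ)=(0.216106, 1.226733) → end (x,ẋ)=(1.531548, 5.162399)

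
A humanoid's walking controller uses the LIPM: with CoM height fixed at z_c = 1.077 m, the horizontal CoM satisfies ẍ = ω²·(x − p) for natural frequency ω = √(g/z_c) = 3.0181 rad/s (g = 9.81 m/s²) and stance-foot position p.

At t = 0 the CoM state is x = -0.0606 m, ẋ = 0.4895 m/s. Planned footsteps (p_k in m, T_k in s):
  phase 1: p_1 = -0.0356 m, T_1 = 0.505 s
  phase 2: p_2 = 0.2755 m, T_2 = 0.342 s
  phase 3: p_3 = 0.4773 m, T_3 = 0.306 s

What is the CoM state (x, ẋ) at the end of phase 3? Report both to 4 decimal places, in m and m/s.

phase 1: p=-0.0356, T=0.505, ωT=1.524141, cosh=2.404502, sinh=2.186694; start (x,ẋ)=(-0.060600, 0.489500) → end (x,ẋ)=(0.258943, 1.012012)
phase 2: p=0.2755, T=0.342, ωT=1.032190, cosh=1.581717, sinh=1.225491; start (x,ẋ)=(0.258943, 1.012012) → end (x,ẋ)=(0.660237, 1.539479)
phase 3: p=0.4773, T=0.306, ωT=0.923539, cosh=1.457648, sinh=1.060537; start (x,ẋ)=(0.660237, 1.539479) → end (x,ẋ)=(1.284918, 2.829563)

x = 1.2849, ẋ = 2.8296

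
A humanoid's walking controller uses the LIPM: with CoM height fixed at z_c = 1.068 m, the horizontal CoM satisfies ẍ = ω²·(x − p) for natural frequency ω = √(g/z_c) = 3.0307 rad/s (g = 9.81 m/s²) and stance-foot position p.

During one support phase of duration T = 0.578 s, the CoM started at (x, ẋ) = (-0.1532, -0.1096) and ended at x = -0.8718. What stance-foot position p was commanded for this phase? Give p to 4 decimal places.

p = 0.1604

ωT = 3.0307·0.578 = 1.751745; cosh(ωT) = 2.969061, sinh(ωT) = 2.795590
x(T) = p + (x₀−p)·cosh(ωT) + (ẋ₀/ω)·sinh(ωT) ⇒ p·(1 − cosh) = x(T) − x₀·cosh − (ẋ₀/ω)·sinh
numerator   = -0.8718 − (-0.1532)·2.969061 − (-0.1096/3.0307)·2.795590 = -0.315842
denominator = 1 − 2.969061 = -1.969061
p = -0.315842 / -1.969061 = 0.1604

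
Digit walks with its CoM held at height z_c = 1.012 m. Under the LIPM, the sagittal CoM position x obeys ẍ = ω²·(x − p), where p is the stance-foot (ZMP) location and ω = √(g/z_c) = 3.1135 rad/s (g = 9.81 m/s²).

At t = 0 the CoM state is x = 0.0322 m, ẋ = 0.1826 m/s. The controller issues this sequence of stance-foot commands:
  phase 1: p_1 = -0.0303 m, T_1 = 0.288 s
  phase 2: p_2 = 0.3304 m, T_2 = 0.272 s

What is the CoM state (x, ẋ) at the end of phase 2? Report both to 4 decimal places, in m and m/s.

phase 1: p=-0.0303, T=0.288, ωT=0.896688, cosh=1.429694, sinh=1.021776; start (x,ẋ)=(0.032200, 0.182600) → end (x,ẋ)=(0.118981, 0.459893)
phase 2: p=0.3304, T=0.272, ωT=0.846872, cosh=1.380547, sinh=0.951793; start (x,ẋ)=(0.118981, 0.459893) → end (x,ẋ)=(0.179115, 0.008383)

x = 0.1791, ẋ = 0.0084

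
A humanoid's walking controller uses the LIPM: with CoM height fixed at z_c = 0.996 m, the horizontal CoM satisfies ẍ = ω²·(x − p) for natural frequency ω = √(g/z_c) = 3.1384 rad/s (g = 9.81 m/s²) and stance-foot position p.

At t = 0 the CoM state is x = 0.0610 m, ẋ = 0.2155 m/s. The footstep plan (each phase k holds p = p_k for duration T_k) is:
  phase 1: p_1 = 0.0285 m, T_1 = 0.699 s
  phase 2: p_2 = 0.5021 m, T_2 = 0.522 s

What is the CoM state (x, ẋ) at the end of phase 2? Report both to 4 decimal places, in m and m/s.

x = 1.5717, ẋ = 3.6481

phase 1: p=0.0285, T=0.699, ωT=2.193742, cosh=4.540103, sinh=4.428604; start (x,ẋ)=(0.061000, 0.215500) → end (x,ẋ)=(0.480146, 1.430101)
phase 2: p=0.5021, T=0.522, ωT=1.638245, cosh=2.670225, sinh=2.475904; start (x,ẋ)=(0.480146, 1.430101) → end (x,ẋ)=(1.571694, 3.648100)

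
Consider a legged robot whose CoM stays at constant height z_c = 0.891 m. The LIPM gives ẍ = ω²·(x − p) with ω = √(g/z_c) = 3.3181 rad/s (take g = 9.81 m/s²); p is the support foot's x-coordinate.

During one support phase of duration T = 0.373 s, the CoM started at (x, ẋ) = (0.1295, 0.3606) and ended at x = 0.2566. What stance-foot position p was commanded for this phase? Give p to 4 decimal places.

ωT = 3.3181·0.373 = 1.237651; cosh(ωT) = 1.868786, sinh(ωT) = 1.578721
x(T) = p + (x₀−p)·cosh(ωT) + (ẋ₀/ω)·sinh(ωT) ⇒ p·(1 − cosh) = x(T) − x₀·cosh − (ẋ₀/ω)·sinh
numerator   = 0.2566 − (0.1295)·1.868786 − (0.3606/3.3181)·1.578721 = -0.156978
denominator = 1 − 1.868786 = -0.868786
p = -0.156978 / -0.868786 = 0.1807

p = 0.1807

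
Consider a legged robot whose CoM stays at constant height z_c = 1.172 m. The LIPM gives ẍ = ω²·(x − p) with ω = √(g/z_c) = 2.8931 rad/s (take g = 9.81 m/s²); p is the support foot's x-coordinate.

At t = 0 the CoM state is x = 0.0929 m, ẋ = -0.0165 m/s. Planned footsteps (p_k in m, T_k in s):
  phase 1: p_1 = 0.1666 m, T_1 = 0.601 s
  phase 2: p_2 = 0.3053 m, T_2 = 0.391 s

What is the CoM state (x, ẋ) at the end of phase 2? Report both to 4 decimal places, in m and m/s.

x = -0.6341, ẋ = -2.5772

phase 1: p=0.1666, T=0.601, ωT=1.738753, cosh=2.932992, sinh=2.757252; start (x,ẋ)=(0.092900, -0.016500) → end (x,ẋ)=(-0.065287, -0.636300)
phase 2: p=0.3053, T=0.391, ωT=1.131202, cosh=1.711013, sinh=1.388367; start (x,ẋ)=(-0.065287, -0.636300) → end (x,ẋ)=(-0.634132, -2.577247)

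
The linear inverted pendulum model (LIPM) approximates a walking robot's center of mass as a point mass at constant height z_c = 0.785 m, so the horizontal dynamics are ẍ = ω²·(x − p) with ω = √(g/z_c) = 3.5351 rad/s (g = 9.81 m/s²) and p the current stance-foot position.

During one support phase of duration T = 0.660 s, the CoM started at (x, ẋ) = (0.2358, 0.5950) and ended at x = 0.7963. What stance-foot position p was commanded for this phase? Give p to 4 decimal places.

p = 0.3069

ωT = 3.5351·0.660 = 2.333166; cosh(ωT) = 5.203761, sinh(ωT) = 5.106772
x(T) = p + (x₀−p)·cosh(ωT) + (ẋ₀/ω)·sinh(ωT) ⇒ p·(1 − cosh) = x(T) − x₀·cosh − (ẋ₀/ω)·sinh
numerator   = 0.7963 − (0.2358)·5.203761 − (0.5950/3.5351)·5.106772 = -1.290278
denominator = 1 − 5.203761 = -4.203761
p = -1.290278 / -4.203761 = 0.3069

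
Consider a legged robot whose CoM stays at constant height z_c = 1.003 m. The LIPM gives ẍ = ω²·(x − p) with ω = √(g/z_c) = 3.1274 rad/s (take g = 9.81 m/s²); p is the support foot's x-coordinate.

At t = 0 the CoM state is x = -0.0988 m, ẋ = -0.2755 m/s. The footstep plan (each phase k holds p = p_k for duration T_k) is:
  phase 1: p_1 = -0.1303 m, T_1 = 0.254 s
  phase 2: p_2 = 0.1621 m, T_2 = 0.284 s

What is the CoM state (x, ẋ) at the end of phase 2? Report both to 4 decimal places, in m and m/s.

phase 1: p=-0.1303, T=0.254, ωT=0.794360, cosh=1.332447, sinh=0.880576; start (x,ẋ)=(-0.098800, -0.275500) → end (x,ẋ)=(-0.165900, -0.280341)
phase 2: p=0.1621, T=0.284, ωT=0.888182, cosh=1.421054, sinh=1.009651; start (x,ẋ)=(-0.165900, -0.280341) → end (x,ẋ)=(-0.394511, -1.434067)

x = -0.3945, ẋ = -1.4341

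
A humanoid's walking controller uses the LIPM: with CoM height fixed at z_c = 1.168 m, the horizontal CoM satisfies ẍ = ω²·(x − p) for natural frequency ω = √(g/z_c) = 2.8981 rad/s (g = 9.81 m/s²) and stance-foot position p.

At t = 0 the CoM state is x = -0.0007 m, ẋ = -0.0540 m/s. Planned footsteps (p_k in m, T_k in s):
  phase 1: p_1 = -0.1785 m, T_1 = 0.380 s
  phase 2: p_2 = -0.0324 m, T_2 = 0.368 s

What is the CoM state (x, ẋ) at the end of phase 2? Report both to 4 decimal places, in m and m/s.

x = 0.4369, ẋ = 1.4408

phase 1: p=-0.1785, T=0.380, ωT=1.101278, cosh=1.670227, sinh=1.337781; start (x,ẋ)=(-0.000700, -0.054000) → end (x,ẋ)=(0.093540, 0.599142)
phase 2: p=-0.0324, T=0.368, ωT=1.066501, cosh=1.624703, sinh=1.280492; start (x,ẋ)=(0.093540, 0.599142) → end (x,ẋ)=(0.436939, 1.440790)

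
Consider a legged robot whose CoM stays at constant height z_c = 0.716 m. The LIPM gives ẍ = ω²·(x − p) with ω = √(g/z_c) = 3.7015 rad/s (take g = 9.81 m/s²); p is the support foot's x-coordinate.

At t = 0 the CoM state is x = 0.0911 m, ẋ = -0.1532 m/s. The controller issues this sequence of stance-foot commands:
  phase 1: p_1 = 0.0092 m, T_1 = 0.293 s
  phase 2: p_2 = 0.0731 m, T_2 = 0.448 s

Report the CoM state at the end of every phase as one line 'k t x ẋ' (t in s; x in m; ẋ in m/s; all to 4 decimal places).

1 0.2930 0.0900 0.1446
2 0.7410 0.2178 0.5514

phase 1: p=0.0092, T=0.293, ωT=1.084539, cosh=1.648067, sinh=1.310010; start (x,ẋ)=(0.091100, -0.153200) → end (x,ẋ)=(0.089957, 0.144649)
phase 2: p=0.0731, T=0.448, ωT=1.658272, cosh=2.720349, sinh=2.529881; start (x,ẋ)=(0.089957, 0.144649) → end (x,ẋ)=(0.217822, 0.551354)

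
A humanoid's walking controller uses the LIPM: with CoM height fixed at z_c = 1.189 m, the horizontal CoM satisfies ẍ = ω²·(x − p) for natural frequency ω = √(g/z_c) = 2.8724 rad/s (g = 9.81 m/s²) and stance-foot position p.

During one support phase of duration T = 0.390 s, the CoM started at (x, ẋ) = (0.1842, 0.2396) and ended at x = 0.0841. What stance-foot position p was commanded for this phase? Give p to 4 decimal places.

p = 0.4922

ωT = 2.8724·0.390 = 1.120236; cosh(ωT) = 1.695890, sinh(ωT) = 1.369687
x(T) = p + (x₀−p)·cosh(ωT) + (ẋ₀/ω)·sinh(ωT) ⇒ p·(1 − cosh) = x(T) − x₀·cosh − (ẋ₀/ω)·sinh
numerator   = 0.0841 − (0.1842)·1.695890 − (0.2396/2.8724)·1.369687 = -0.342535
denominator = 1 − 1.695890 = -0.695890
p = -0.342535 / -0.695890 = 0.4922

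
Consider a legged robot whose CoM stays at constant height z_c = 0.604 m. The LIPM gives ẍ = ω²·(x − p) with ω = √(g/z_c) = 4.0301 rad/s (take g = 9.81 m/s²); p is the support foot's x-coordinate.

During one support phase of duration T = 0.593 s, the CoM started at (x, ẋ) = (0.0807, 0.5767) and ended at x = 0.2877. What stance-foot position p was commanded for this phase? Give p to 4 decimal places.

p = 0.2067

ωT = 4.0301·0.593 = 2.389849; cosh(ωT) = 5.501746, sinh(ωT) = 5.410103
x(T) = p + (x₀−p)·cosh(ωT) + (ẋ₀/ω)·sinh(ωT) ⇒ p·(1 − cosh) = x(T) − x₀·cosh − (ẋ₀/ω)·sinh
numerator   = 0.2877 − (0.0807)·5.501746 − (0.5767/4.0301)·5.410103 = -0.930467
denominator = 1 − 5.501746 = -4.501746
p = -0.930467 / -4.501746 = 0.2067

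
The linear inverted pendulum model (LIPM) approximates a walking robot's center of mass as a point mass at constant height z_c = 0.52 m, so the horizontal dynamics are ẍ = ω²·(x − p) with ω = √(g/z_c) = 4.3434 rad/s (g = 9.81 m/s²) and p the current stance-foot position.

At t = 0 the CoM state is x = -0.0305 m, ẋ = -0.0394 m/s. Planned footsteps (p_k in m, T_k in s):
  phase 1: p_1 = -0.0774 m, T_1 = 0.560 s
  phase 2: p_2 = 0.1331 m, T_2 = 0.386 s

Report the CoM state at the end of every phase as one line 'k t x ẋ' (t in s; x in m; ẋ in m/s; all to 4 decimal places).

1 0.5600 0.1404 0.9246
2 0.9460 0.7025 2.6403

phase 1: p=-0.0774, T=0.560, ωT=2.432304, cosh=5.736459, sinh=5.648624; start (x,ẋ)=(-0.030500, -0.039400) → end (x,ẋ)=(0.140400, 0.924639)
phase 2: p=0.1331, T=0.386, ωT=1.676552, cosh=2.767054, sinh=2.580036; start (x,ẋ)=(0.140400, 0.924639) → end (x,ẋ)=(0.702547, 2.640330)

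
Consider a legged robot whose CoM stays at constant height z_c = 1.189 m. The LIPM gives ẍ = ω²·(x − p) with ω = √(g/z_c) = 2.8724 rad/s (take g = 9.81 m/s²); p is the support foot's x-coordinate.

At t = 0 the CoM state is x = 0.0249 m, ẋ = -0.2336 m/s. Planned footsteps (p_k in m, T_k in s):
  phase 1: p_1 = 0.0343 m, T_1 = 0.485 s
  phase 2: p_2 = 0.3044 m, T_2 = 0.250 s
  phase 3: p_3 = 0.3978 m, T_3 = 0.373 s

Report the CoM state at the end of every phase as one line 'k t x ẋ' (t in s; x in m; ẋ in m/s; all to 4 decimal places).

1 0.4850 -0.1395 -0.5504
2 0.7350 -0.4086 -1.6948
3 1.1080 -1.6778 -5.7489

phase 1: p=0.0343, T=0.485, ωT=1.393114, cosh=2.137836, sinh=1.889535; start (x,ẋ)=(0.024900, -0.233600) → end (x,ẋ)=(-0.139463, -0.550417)
phase 2: p=0.3044, T=0.250, ωT=0.718100, cosh=1.269106, sinh=0.781428; start (x,ẋ)=(-0.139463, -0.550417) → end (x,ẋ)=(-0.408649, -1.694822)
phase 3: p=0.3978, T=0.373, ωT=1.071405, cosh=1.631003, sinh=1.288476; start (x,ẋ)=(-0.408649, -1.694822) → end (x,ẋ)=(-1.677769, -5.748942)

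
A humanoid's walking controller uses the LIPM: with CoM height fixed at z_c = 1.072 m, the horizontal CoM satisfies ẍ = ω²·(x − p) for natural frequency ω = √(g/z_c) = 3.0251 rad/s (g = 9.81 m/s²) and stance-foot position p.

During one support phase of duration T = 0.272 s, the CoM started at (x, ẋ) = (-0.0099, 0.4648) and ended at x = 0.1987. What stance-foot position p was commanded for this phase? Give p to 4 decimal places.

p = -0.1982

ωT = 3.0251·0.272 = 0.822827; cosh(ωT) = 1.358058, sinh(ωT) = 0.918870
x(T) = p + (x₀−p)·cosh(ωT) + (ẋ₀/ω)·sinh(ωT) ⇒ p·(1 − cosh) = x(T) − x₀·cosh − (ẋ₀/ω)·sinh
numerator   = 0.1987 − (-0.0099)·1.358058 − (0.4648/3.0251)·0.918870 = 0.070962
denominator = 1 − 1.358058 = -0.358058
p = 0.070962 / -0.358058 = -0.1982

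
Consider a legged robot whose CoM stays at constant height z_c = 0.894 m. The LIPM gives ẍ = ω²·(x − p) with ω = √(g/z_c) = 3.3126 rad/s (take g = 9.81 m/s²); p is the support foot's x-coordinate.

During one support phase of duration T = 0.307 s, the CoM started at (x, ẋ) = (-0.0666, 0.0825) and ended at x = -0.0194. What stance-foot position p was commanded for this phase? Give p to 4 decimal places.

ωT = 3.3126·0.307 = 1.016968; cosh(ωT) = 1.563245, sinh(ωT) = 1.201555
x(T) = p + (x₀−p)·cosh(ωT) + (ẋ₀/ω)·sinh(ωT) ⇒ p·(1 − cosh) = x(T) − x₀·cosh − (ẋ₀/ω)·sinh
numerator   = -0.0194 − (-0.0666)·1.563245 − (0.0825/3.3126)·1.201555 = 0.054787
denominator = 1 − 1.563245 = -0.563245
p = 0.054787 / -0.563245 = -0.0973

p = -0.0973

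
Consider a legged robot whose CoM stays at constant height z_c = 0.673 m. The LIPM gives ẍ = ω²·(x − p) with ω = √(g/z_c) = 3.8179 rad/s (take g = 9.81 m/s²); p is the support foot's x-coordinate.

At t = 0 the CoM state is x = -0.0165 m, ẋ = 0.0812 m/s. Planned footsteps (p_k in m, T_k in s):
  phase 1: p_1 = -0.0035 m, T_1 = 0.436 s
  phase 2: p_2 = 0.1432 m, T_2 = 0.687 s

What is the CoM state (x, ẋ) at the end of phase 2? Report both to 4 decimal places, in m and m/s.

x = -0.5719, ẋ = -2.6877

phase 1: p=-0.0035, T=0.436, ωT=1.664604, cosh=2.736424, sinh=2.547159; start (x,ẋ)=(-0.016500, 0.081200) → end (x,ẋ)=(0.015100, 0.095775)
phase 2: p=0.1432, T=0.687, ωT=2.622897, cosh=6.924085, sinh=6.851493; start (x,ẋ)=(0.015100, 0.095775) → end (x,ẋ)=(-0.571899, -2.687722)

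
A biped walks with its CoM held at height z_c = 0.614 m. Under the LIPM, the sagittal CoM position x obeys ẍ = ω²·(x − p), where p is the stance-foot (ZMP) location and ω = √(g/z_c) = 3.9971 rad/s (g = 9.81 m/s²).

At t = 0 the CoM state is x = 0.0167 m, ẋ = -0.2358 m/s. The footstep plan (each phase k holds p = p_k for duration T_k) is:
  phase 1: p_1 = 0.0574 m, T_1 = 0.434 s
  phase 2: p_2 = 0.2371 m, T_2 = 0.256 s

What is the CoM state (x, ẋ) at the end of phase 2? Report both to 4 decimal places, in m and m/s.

x = -0.8306, ẋ = -4.0141

phase 1: p=0.0574, T=0.434, ωT=1.734741, cosh=2.921954, sinh=2.745508; start (x,ẋ)=(0.016700, -0.235800) → end (x,ẋ)=(-0.223489, -1.135641)
phase 2: p=0.2371, T=0.256, ωT=1.023258, cosh=1.570833, sinh=1.211411; start (x,ẋ)=(-0.223489, -1.135641) → end (x,ẋ)=(-0.830589, -4.014133)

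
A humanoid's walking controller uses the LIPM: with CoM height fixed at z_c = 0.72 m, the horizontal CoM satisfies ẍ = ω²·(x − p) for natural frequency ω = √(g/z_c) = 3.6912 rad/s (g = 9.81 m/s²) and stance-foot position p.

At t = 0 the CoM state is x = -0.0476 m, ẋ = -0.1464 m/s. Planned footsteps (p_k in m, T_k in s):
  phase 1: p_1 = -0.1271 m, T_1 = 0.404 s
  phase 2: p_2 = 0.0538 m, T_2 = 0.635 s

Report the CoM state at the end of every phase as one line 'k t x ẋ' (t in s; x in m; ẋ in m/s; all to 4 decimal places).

1 0.4040 -0.0252 0.2771
2 1.0390 0.0260 -0.0480

phase 1: p=-0.1271, T=0.404, ωT=1.491245, cosh=2.333857, sinh=2.108765; start (x,ẋ)=(-0.047600, -0.146400) → end (x,ẋ)=(-0.025196, 0.277141)
phase 2: p=0.0538, T=0.635, ωT=2.343912, cosh=5.258940, sinh=5.162988; start (x,ẋ)=(-0.025196, 0.277141) → end (x,ẋ)=(0.026010, -0.048006)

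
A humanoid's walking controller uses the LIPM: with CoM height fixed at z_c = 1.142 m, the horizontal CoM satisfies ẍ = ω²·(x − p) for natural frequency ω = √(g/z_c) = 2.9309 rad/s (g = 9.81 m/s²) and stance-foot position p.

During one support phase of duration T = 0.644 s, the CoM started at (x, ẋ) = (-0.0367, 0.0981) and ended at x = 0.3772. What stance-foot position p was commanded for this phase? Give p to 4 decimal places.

ωT = 2.9309·0.644 = 1.887500; cosh(ωT) = 3.377144, sinh(ωT) = 3.225694
x(T) = p + (x₀−p)·cosh(ωT) + (ẋ₀/ω)·sinh(ωT) ⇒ p·(1 − cosh) = x(T) − x₀·cosh − (ẋ₀/ω)·sinh
numerator   = 0.3772 − (-0.0367)·3.377144 − (0.0981/2.9309)·3.225694 = 0.393174
denominator = 1 − 3.377144 = -2.377144
p = 0.393174 / -2.377144 = -0.1654

p = -0.1654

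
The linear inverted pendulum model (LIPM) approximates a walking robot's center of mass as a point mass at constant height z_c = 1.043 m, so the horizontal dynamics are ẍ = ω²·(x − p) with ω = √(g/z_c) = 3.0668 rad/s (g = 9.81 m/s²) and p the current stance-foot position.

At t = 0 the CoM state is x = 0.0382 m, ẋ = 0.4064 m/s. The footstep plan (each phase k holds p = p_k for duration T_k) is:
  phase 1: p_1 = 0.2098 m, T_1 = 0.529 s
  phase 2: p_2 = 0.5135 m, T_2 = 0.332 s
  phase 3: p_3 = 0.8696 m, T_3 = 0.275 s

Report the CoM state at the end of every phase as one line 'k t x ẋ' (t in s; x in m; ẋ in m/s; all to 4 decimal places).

1 0.5290 0.0808 -0.2115
2 0.8610 -0.2465 -1.9279
3 1.1360 -1.2628 -5.8965

phase 1: p=0.2098, T=0.529, ωT=1.622337, cosh=2.631175, sinh=2.433739; start (x,ẋ)=(0.038200, 0.406400) → end (x,ẋ)=(0.080800, -0.211477)
phase 2: p=0.5135, T=0.332, ωT=1.018178, cosh=1.564699, sinh=1.203446; start (x,ẋ)=(0.080800, -0.211477) → end (x,ẋ)=(-0.246532, -1.927878)
phase 3: p=0.8696, T=0.275, ωT=0.843370, cosh=1.377222, sinh=0.946964; start (x,ẋ)=(-0.246532, -1.927878) → end (x,ẋ)=(-1.262850, -5.896529)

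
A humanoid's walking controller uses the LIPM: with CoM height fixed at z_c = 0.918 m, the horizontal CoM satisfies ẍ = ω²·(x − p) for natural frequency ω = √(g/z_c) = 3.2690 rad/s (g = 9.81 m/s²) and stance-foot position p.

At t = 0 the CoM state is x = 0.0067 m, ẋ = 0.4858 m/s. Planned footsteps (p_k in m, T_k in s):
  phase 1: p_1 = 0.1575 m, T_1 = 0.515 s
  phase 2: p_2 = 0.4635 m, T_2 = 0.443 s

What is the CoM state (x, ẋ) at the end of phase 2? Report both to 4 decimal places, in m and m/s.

x = -0.2552, ẋ = -2.0715

phase 1: p=0.1575, T=0.515, ωT=1.683535, cosh=2.785137, sinh=2.599420; start (x,ẋ)=(0.006700, 0.485800) → end (x,ẋ)=(0.123796, 0.071596)
phase 2: p=0.4635, T=0.443, ωT=1.448167, cosh=2.245154, sinh=2.010153; start (x,ẋ)=(0.123796, 0.071596) → end (x,ẋ)=(-0.255162, -2.071514)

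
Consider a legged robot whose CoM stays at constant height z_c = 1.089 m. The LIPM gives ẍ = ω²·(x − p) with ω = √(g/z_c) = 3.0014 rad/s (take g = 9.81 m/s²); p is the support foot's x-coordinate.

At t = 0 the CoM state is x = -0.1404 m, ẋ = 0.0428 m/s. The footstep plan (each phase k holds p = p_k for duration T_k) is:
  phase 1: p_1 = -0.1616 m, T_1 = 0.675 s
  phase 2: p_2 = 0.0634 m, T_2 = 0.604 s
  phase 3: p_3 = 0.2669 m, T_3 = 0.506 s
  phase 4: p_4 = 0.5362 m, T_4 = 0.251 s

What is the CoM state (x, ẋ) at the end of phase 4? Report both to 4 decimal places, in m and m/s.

x = 0.4922, ẋ = 0.3228

phase 1: p=-0.1616, T=0.675, ωT=2.025945, cosh=3.857571, sinh=3.725702; start (x,ẋ)=(-0.140400, 0.042800) → end (x,ẋ)=(-0.026691, 0.402169)
phase 2: p=0.0634, T=0.604, ωT=1.812846, cosh=3.145525, sinh=2.982335; start (x,ẋ)=(-0.026691, 0.402169) → end (x,ẋ)=(0.179632, 0.458613)
phase 3: p=0.2669, T=0.506, ωT=1.518708, cosh=2.392659, sinh=2.173664; start (x,ẋ)=(0.179632, 0.458613) → end (x,ẋ)=(0.390232, 0.527962)
phase 4: p=0.5362, T=0.251, ωT=0.753351, cosh=1.297446, sinh=0.826660; start (x,ẋ)=(0.390232, 0.527962) → end (x,ẋ)=(0.492228, 0.322836)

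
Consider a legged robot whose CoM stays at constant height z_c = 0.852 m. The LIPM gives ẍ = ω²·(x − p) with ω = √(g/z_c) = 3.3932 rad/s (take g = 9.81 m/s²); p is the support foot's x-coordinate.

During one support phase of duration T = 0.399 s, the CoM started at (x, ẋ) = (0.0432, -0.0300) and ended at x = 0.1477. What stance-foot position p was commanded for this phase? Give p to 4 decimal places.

ωT = 3.3932·0.399 = 1.353887; cosh(ωT) = 2.065341, sinh(ωT) = 1.807107
x(T) = p + (x₀−p)·cosh(ωT) + (ẋ₀/ω)·sinh(ωT) ⇒ p·(1 − cosh) = x(T) − x₀·cosh − (ẋ₀/ω)·sinh
numerator   = 0.1477 − (0.0432)·2.065341 − (-0.0300/3.3932)·1.807107 = 0.074454
denominator = 1 − 2.065341 = -1.065341
p = 0.074454 / -1.065341 = -0.0699

p = -0.0699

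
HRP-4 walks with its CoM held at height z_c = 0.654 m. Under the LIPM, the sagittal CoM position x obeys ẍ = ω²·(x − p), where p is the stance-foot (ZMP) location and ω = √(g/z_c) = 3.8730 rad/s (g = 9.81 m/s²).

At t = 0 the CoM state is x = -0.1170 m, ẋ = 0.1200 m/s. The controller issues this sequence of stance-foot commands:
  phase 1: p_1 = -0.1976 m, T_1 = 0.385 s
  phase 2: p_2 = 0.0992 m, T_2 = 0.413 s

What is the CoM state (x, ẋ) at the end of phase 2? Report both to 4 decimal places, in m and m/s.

phase 1: p=-0.1976, T=0.385, ωT=1.491105, cosh=2.333562, sinh=2.108439; start (x,ẋ)=(-0.117000, 0.120000) → end (x,ẋ)=(0.055812, 0.938206)
phase 2: p=0.0992, T=0.413, ωT=1.599549, cosh=2.576393, sinh=2.374406; start (x,ẋ)=(0.055812, 0.938206) → end (x,ẋ)=(0.562599, 2.018192)

x = 0.5626, ẋ = 2.0182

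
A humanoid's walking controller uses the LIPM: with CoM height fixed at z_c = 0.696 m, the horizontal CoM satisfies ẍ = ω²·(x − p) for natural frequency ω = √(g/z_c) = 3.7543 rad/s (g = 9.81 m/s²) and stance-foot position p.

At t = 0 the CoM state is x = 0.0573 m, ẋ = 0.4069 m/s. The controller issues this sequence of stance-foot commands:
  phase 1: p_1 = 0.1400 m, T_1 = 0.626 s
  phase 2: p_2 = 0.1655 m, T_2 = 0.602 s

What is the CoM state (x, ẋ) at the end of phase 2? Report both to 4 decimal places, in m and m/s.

x = 1.3317, ẋ = 4.3955

phase 1: p=0.1400, T=0.626, ωT=2.350192, cosh=5.291466, sinh=5.196115; start (x,ẋ)=(0.057300, 0.406900) → end (x,ẋ)=(0.265563, 0.539805)
phase 2: p=0.1655, T=0.602, ωT=2.260089, cosh=4.844140, sinh=4.739799; start (x,ẋ)=(0.265563, 0.539805) → end (x,ẋ)=(1.331722, 4.395474)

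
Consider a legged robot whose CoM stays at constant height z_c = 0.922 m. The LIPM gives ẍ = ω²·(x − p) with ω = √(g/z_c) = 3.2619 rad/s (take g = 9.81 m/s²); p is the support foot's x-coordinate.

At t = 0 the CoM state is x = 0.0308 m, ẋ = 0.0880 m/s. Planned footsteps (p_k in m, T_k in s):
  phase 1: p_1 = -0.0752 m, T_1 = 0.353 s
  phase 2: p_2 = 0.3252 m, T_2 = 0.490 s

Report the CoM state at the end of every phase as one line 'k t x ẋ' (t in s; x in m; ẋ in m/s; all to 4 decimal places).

1 0.3530 0.1476 0.6452
2 0.8430 0.3371 0.2866

phase 1: p=-0.0752, T=0.353, ωT=1.151451, cosh=1.739478, sinh=1.423300; start (x,ẋ)=(0.030800, 0.088000) → end (x,ẋ)=(0.147583, 0.645196)
phase 2: p=0.3252, T=0.490, ωT=1.598331, cosh=2.573503, sinh=2.371269; start (x,ẋ)=(0.147583, 0.645196) → end (x,ẋ)=(0.337133, 0.286572)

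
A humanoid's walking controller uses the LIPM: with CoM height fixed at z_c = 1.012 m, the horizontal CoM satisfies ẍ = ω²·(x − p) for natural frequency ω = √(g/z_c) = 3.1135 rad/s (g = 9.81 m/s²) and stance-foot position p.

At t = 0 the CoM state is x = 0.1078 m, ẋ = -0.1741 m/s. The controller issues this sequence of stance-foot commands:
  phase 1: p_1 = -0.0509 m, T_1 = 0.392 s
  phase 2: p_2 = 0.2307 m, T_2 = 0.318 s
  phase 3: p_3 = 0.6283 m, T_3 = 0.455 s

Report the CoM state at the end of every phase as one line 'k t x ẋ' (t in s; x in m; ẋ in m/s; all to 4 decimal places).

phase 1: p=-0.0509, T=0.392, ωT=1.220492, cosh=1.841970, sinh=1.546885; start (x,ẋ)=(0.107800, -0.174100) → end (x,ẋ)=(0.154922, 0.443648)
phase 2: p=0.2307, T=0.318, ωT=0.990093, cosh=1.531513, sinh=1.159971; start (x,ẋ)=(0.154922, 0.443648) → end (x,ẋ)=(0.279932, 0.405776)
phase 3: p=0.6283, T=0.455, ωT=1.416643, cosh=2.182890, sinh=1.940363; start (x,ẋ)=(0.279932, 0.405776) → end (x,ẋ)=(0.120734, -1.218839)

1 0.3920 0.1549 0.4436
2 0.7100 0.2799 0.4058
3 1.1650 0.1207 -1.2188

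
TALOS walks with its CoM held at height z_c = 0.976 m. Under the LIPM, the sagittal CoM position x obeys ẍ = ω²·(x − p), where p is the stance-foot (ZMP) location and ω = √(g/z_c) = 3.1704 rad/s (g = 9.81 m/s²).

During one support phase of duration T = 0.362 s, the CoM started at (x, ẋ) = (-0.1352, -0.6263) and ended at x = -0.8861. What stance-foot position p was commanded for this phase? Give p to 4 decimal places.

p = 0.5064

ωT = 3.1704·0.362 = 1.147685; cosh(ωT) = 1.734130, sinh(ωT) = 1.416759
x(T) = p + (x₀−p)·cosh(ωT) + (ẋ₀/ω)·sinh(ωT) ⇒ p·(1 − cosh) = x(T) − x₀·cosh − (ẋ₀/ω)·sinh
numerator   = -0.8861 − (-0.1352)·1.734130 − (-0.6263/3.1704)·1.416759 = -0.371770
denominator = 1 − 1.734130 = -0.734130
p = -0.371770 / -0.734130 = 0.5064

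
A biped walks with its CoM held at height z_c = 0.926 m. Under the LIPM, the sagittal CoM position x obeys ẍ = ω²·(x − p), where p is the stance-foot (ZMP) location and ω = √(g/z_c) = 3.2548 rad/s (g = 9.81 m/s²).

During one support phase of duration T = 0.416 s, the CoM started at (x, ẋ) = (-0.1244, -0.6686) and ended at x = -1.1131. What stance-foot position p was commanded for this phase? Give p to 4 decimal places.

p = 0.4551

ωT = 3.2548·0.416 = 1.353997; cosh(ωT) = 2.065540, sinh(ωT) = 1.807334
x(T) = p + (x₀−p)·cosh(ωT) + (ẋ₀/ω)·sinh(ωT) ⇒ p·(1 − cosh) = x(T) − x₀·cosh − (ẋ₀/ω)·sinh
numerator   = -1.1131 − (-0.1244)·2.065540 − (-0.6686/3.2548)·1.807334 = -0.484885
denominator = 1 − 2.065540 = -1.065540
p = -0.484885 / -1.065540 = 0.4551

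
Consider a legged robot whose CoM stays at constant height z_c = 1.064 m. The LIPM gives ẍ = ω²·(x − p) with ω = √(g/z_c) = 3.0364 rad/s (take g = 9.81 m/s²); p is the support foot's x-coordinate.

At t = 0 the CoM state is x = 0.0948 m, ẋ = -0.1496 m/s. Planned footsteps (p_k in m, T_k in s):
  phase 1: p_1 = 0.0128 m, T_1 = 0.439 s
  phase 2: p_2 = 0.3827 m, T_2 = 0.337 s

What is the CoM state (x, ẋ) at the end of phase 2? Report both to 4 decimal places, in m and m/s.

phase 1: p=0.0128, T=0.439, ωT=1.332980, cosh=2.028008, sinh=1.764318; start (x,ẋ)=(0.094800, -0.149600) → end (x,ẋ)=(0.092171, 0.135898)
phase 2: p=0.3827, T=0.337, ωT=1.023267, cosh=1.570844, sinh=1.211425; start (x,ẋ)=(0.092171, 0.135898) → end (x,ẋ)=(-0.019457, -0.855199)

x = -0.0195, ẋ = -0.8552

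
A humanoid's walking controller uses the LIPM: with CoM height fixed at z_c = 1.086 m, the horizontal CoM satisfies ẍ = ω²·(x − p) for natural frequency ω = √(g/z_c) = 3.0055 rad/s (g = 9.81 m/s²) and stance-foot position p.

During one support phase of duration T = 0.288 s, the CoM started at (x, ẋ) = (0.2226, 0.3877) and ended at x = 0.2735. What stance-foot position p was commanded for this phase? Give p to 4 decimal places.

ωT = 3.0055·0.288 = 0.865584; cosh(ωT) = 1.398600, sinh(ωT) = 0.977794
x(T) = p + (x₀−p)·cosh(ωT) + (ẋ₀/ω)·sinh(ωT) ⇒ p·(1 − cosh) = x(T) − x₀·cosh − (ẋ₀/ω)·sinh
numerator   = 0.2735 − (0.2226)·1.398600 − (0.3877/3.0055)·0.977794 = -0.163961
denominator = 1 − 1.398600 = -0.398600
p = -0.163961 / -0.398600 = 0.4113

p = 0.4113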